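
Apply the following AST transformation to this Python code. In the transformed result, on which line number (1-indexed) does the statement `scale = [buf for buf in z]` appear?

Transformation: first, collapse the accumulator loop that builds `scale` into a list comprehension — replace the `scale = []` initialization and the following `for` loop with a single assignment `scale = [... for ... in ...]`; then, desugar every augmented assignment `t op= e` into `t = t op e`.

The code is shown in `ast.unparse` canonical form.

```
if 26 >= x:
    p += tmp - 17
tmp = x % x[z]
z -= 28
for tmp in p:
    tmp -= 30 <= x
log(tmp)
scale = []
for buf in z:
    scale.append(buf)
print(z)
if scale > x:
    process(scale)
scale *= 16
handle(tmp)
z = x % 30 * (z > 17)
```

Transformed code:
if 26 >= x:
    p = p + (tmp - 17)
tmp = x % x[z]
z = z - 28
for tmp in p:
    tmp = tmp - (30 <= x)
log(tmp)
scale = [buf for buf in z]
print(z)
if scale > x:
    process(scale)
scale = scale * 16
handle(tmp)
z = x % 30 * (z > 17)

8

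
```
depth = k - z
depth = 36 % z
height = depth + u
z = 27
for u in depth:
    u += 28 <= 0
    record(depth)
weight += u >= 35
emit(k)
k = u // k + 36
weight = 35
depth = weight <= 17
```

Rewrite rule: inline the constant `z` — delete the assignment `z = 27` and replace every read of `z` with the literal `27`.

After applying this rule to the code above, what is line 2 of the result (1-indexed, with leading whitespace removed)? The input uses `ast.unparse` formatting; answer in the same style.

depth = 36 % 27

Transformed code:
depth = k - 27
depth = 36 % 27
height = depth + u
for u in depth:
    u += 28 <= 0
    record(depth)
weight += u >= 35
emit(k)
k = u // k + 36
weight = 35
depth = weight <= 17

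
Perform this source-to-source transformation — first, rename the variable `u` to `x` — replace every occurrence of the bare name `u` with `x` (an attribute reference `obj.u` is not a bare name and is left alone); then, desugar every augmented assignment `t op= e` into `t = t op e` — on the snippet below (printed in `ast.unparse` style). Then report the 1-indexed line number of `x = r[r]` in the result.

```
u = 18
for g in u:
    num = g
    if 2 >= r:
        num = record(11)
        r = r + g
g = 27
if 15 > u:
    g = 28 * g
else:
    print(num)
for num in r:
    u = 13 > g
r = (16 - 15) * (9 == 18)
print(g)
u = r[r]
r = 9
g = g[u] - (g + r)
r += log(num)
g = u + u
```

16

Transformed code:
x = 18
for g in x:
    num = g
    if 2 >= r:
        num = record(11)
        r = r + g
g = 27
if 15 > x:
    g = 28 * g
else:
    print(num)
for num in r:
    x = 13 > g
r = (16 - 15) * (9 == 18)
print(g)
x = r[r]
r = 9
g = g[x] - (g + r)
r = r + log(num)
g = x + x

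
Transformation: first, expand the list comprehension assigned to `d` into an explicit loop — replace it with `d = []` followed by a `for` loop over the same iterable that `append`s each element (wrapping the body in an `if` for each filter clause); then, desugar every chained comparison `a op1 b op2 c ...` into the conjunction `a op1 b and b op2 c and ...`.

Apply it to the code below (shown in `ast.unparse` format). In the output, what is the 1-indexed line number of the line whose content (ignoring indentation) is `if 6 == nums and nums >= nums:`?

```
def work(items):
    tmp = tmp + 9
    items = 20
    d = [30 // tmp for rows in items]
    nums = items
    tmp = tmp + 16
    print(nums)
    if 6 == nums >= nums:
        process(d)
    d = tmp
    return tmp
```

Transformed code:
def work(items):
    tmp = tmp + 9
    items = 20
    d = []
    for rows in items:
        d.append(30 // tmp)
    nums = items
    tmp = tmp + 16
    print(nums)
    if 6 == nums and nums >= nums:
        process(d)
    d = tmp
    return tmp

10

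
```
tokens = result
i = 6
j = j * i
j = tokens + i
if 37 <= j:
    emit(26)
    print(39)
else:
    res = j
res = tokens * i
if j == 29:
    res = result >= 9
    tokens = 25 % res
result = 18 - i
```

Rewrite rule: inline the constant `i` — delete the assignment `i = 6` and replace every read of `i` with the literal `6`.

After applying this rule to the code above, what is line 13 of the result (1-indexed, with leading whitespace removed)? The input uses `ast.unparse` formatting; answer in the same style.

Transformed code:
tokens = result
j = j * 6
j = tokens + 6
if 37 <= j:
    emit(26)
    print(39)
else:
    res = j
res = tokens * 6
if j == 29:
    res = result >= 9
    tokens = 25 % res
result = 18 - 6

result = 18 - 6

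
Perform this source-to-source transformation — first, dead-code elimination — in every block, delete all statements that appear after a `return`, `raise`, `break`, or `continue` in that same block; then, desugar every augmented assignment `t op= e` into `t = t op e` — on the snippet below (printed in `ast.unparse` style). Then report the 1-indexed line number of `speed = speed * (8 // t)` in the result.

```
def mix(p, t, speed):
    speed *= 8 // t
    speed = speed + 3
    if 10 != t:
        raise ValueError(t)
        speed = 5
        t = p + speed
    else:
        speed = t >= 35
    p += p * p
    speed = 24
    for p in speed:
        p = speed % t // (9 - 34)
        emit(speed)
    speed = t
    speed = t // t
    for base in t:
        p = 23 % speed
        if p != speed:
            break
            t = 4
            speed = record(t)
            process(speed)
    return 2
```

2

Transformed code:
def mix(p, t, speed):
    speed = speed * (8 // t)
    speed = speed + 3
    if 10 != t:
        raise ValueError(t)
    else:
        speed = t >= 35
    p = p + p * p
    speed = 24
    for p in speed:
        p = speed % t // (9 - 34)
        emit(speed)
    speed = t
    speed = t // t
    for base in t:
        p = 23 % speed
        if p != speed:
            break
    return 2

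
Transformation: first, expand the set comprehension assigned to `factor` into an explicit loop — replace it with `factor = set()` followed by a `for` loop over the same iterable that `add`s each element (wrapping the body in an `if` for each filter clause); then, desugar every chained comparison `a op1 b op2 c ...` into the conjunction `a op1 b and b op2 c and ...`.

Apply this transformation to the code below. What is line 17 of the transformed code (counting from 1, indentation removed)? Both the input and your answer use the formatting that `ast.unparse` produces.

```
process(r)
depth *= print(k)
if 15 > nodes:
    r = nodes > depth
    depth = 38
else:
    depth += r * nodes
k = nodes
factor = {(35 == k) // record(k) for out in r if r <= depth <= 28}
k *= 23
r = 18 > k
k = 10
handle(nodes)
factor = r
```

Transformed code:
process(r)
depth *= print(k)
if 15 > nodes:
    r = nodes > depth
    depth = 38
else:
    depth += r * nodes
k = nodes
factor = set()
for out in r:
    if r <= depth and depth <= 28:
        factor.add((35 == k) // record(k))
k *= 23
r = 18 > k
k = 10
handle(nodes)
factor = r

factor = r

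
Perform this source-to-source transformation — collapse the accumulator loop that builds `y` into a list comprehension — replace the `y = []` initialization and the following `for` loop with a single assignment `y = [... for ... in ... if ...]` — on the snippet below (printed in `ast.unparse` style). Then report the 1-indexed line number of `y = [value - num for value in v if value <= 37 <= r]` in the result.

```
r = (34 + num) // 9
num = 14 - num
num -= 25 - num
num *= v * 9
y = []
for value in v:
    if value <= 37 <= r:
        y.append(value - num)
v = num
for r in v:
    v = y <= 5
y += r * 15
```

Transformed code:
r = (34 + num) // 9
num = 14 - num
num -= 25 - num
num *= v * 9
y = [value - num for value in v if value <= 37 <= r]
v = num
for r in v:
    v = y <= 5
y += r * 15

5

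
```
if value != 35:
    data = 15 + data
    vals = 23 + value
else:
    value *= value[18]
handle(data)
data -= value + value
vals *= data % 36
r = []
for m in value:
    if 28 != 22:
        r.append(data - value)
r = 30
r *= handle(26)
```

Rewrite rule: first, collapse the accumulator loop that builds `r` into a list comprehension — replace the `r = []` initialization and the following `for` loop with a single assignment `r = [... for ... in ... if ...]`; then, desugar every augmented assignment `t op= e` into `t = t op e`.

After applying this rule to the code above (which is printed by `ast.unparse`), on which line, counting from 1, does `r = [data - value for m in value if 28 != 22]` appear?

9

Transformed code:
if value != 35:
    data = 15 + data
    vals = 23 + value
else:
    value = value * value[18]
handle(data)
data = data - (value + value)
vals = vals * (data % 36)
r = [data - value for m in value if 28 != 22]
r = 30
r = r * handle(26)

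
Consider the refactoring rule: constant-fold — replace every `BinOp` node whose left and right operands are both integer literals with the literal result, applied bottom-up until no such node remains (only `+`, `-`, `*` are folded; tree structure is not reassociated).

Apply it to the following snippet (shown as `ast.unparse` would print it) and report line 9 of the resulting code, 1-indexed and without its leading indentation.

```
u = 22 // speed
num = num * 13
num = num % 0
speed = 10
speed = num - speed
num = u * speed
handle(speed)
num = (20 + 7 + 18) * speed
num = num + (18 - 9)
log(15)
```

Transformed code:
u = 22 // speed
num = num * 13
num = num % 0
speed = 10
speed = num - speed
num = u * speed
handle(speed)
num = 45 * speed
num = num + 9
log(15)

num = num + 9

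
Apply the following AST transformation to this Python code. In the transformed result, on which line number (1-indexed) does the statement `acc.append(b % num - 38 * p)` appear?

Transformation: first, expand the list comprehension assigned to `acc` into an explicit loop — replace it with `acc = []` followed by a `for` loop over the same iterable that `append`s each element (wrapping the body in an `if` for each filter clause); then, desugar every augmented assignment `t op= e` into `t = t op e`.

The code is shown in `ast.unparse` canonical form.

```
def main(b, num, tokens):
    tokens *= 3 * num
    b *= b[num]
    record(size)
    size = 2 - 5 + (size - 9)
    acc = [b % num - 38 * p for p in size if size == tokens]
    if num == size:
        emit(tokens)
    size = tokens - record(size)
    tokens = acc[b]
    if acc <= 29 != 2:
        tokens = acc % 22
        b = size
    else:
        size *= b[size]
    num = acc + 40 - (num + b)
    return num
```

9

Transformed code:
def main(b, num, tokens):
    tokens = tokens * (3 * num)
    b = b * b[num]
    record(size)
    size = 2 - 5 + (size - 9)
    acc = []
    for p in size:
        if size == tokens:
            acc.append(b % num - 38 * p)
    if num == size:
        emit(tokens)
    size = tokens - record(size)
    tokens = acc[b]
    if acc <= 29 != 2:
        tokens = acc % 22
        b = size
    else:
        size = size * b[size]
    num = acc + 40 - (num + b)
    return num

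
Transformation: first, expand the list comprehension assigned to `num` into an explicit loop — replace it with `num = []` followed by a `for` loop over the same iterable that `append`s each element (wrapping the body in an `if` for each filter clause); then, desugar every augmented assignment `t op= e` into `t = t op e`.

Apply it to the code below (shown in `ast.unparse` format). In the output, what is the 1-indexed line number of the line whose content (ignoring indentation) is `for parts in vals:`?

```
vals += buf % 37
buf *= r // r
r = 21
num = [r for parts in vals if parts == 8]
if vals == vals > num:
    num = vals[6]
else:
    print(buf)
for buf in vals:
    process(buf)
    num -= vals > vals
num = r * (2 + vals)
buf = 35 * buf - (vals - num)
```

5

Transformed code:
vals = vals + buf % 37
buf = buf * (r // r)
r = 21
num = []
for parts in vals:
    if parts == 8:
        num.append(r)
if vals == vals > num:
    num = vals[6]
else:
    print(buf)
for buf in vals:
    process(buf)
    num = num - (vals > vals)
num = r * (2 + vals)
buf = 35 * buf - (vals - num)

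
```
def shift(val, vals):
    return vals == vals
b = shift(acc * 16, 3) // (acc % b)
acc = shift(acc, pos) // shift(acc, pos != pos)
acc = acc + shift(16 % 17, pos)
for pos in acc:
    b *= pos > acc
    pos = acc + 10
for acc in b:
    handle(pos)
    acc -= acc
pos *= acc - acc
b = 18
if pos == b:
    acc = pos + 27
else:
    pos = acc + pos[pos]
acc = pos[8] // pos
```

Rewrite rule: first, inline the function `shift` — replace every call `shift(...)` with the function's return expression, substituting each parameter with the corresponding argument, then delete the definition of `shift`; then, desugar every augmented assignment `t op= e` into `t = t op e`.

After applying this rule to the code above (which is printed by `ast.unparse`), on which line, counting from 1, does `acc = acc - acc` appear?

Transformed code:
b = (3 == 3) // (acc % b)
acc = (pos == pos) // ((pos != pos) == (pos != pos))
acc = acc + (pos == pos)
for pos in acc:
    b = b * (pos > acc)
    pos = acc + 10
for acc in b:
    handle(pos)
    acc = acc - acc
pos = pos * (acc - acc)
b = 18
if pos == b:
    acc = pos + 27
else:
    pos = acc + pos[pos]
acc = pos[8] // pos

9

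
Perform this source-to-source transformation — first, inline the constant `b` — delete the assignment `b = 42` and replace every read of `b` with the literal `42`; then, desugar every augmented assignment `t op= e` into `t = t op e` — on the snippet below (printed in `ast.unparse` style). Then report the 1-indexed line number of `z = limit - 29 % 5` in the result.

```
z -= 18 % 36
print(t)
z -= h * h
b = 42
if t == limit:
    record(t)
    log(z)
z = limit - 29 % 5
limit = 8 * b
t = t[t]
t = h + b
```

7

Transformed code:
z = z - 18 % 36
print(t)
z = z - h * h
if t == limit:
    record(t)
    log(z)
z = limit - 29 % 5
limit = 8 * 42
t = t[t]
t = h + 42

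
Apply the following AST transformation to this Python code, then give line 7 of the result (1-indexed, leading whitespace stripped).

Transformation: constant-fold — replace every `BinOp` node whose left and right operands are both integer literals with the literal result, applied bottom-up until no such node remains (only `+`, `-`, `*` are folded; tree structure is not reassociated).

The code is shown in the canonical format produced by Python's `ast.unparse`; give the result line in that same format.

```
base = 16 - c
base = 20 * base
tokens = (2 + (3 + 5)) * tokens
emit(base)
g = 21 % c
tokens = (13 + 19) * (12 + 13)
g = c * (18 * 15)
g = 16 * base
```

g = c * 270

Transformed code:
base = 16 - c
base = 20 * base
tokens = 10 * tokens
emit(base)
g = 21 % c
tokens = 800
g = c * 270
g = 16 * base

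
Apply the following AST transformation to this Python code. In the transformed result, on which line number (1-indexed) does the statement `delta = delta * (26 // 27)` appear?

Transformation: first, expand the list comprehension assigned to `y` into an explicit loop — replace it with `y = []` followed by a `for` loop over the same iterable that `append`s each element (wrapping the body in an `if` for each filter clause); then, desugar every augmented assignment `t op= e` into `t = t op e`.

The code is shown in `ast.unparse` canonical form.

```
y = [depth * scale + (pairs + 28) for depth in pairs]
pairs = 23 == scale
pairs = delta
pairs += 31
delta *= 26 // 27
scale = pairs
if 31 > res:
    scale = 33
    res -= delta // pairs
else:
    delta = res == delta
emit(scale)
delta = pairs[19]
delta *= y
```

7

Transformed code:
y = []
for depth in pairs:
    y.append(depth * scale + (pairs + 28))
pairs = 23 == scale
pairs = delta
pairs = pairs + 31
delta = delta * (26 // 27)
scale = pairs
if 31 > res:
    scale = 33
    res = res - delta // pairs
else:
    delta = res == delta
emit(scale)
delta = pairs[19]
delta = delta * y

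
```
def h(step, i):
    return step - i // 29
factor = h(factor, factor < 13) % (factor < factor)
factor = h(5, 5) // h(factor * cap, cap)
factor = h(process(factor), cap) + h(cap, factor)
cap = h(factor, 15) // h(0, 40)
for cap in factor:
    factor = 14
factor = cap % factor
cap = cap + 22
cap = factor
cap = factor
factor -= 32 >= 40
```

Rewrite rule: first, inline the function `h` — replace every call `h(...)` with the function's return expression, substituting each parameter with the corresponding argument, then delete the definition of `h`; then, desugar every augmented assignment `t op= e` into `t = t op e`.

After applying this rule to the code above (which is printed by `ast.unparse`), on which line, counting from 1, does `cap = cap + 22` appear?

8

Transformed code:
factor = (factor - (factor < 13) // 29) % (factor < factor)
factor = (5 - 5 // 29) // (factor * cap - cap // 29)
factor = process(factor) - cap // 29 + (cap - factor // 29)
cap = (factor - 15 // 29) // (0 - 40 // 29)
for cap in factor:
    factor = 14
factor = cap % factor
cap = cap + 22
cap = factor
cap = factor
factor = factor - (32 >= 40)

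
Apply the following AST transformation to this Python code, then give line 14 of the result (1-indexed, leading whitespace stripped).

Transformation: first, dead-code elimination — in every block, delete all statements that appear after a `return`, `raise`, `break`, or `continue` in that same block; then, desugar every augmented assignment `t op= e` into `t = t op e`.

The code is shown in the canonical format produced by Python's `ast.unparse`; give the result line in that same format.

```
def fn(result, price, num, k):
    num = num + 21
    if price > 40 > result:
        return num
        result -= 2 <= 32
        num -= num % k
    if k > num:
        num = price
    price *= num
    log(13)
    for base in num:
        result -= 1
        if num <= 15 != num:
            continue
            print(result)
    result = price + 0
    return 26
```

return 26

Transformed code:
def fn(result, price, num, k):
    num = num + 21
    if price > 40 > result:
        return num
    if k > num:
        num = price
    price = price * num
    log(13)
    for base in num:
        result = result - 1
        if num <= 15 != num:
            continue
    result = price + 0
    return 26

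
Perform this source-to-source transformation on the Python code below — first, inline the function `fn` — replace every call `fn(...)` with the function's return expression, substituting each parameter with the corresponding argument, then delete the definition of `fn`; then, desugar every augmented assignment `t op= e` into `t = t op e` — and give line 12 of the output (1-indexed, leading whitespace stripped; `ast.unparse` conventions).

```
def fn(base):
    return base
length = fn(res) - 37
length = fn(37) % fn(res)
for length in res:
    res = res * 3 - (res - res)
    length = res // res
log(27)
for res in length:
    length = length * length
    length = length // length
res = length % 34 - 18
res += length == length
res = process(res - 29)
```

Transformed code:
length = res - 37
length = 37 % res
for length in res:
    res = res * 3 - (res - res)
    length = res // res
log(27)
for res in length:
    length = length * length
    length = length // length
res = length % 34 - 18
res = res + (length == length)
res = process(res - 29)

res = process(res - 29)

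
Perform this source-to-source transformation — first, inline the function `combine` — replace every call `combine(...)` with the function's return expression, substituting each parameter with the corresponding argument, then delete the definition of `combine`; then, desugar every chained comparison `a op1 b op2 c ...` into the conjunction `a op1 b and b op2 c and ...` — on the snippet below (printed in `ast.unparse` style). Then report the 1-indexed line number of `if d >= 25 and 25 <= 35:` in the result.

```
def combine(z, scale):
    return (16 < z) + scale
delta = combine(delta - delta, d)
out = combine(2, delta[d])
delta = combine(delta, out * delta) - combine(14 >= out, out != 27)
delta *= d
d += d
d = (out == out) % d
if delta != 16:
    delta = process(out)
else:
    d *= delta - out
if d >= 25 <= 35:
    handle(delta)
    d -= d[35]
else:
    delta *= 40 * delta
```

11

Transformed code:
delta = (16 < delta - delta) + d
out = (16 < 2) + delta[d]
delta = (16 < delta) + out * delta - ((16 < (14 >= out)) + (out != 27))
delta *= d
d += d
d = (out == out) % d
if delta != 16:
    delta = process(out)
else:
    d *= delta - out
if d >= 25 and 25 <= 35:
    handle(delta)
    d -= d[35]
else:
    delta *= 40 * delta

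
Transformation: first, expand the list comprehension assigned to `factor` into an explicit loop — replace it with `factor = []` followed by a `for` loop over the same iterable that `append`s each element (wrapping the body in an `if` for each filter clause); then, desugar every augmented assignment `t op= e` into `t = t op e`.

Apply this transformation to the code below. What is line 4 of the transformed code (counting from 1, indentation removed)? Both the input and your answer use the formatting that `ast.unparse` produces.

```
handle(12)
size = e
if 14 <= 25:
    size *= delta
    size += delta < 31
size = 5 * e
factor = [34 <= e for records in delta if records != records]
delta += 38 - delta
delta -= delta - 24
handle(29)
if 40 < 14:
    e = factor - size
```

Transformed code:
handle(12)
size = e
if 14 <= 25:
    size = size * delta
    size = size + (delta < 31)
size = 5 * e
factor = []
for records in delta:
    if records != records:
        factor.append(34 <= e)
delta = delta + (38 - delta)
delta = delta - (delta - 24)
handle(29)
if 40 < 14:
    e = factor - size

size = size * delta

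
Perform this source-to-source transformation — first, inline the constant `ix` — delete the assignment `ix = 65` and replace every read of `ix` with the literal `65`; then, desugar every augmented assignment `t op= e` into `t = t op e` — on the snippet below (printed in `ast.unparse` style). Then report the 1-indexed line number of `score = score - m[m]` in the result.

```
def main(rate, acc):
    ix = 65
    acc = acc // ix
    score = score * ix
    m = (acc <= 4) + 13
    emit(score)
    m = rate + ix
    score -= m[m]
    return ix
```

7

Transformed code:
def main(rate, acc):
    acc = acc // 65
    score = score * 65
    m = (acc <= 4) + 13
    emit(score)
    m = rate + 65
    score = score - m[m]
    return 65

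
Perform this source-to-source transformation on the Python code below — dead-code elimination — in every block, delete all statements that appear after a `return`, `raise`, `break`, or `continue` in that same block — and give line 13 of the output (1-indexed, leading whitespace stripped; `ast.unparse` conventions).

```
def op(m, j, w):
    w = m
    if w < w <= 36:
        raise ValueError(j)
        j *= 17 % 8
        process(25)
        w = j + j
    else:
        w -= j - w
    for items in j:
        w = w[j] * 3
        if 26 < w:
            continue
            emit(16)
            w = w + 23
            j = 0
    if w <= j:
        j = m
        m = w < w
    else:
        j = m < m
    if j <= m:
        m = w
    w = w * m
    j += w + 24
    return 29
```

m = w < w

Transformed code:
def op(m, j, w):
    w = m
    if w < w <= 36:
        raise ValueError(j)
    else:
        w -= j - w
    for items in j:
        w = w[j] * 3
        if 26 < w:
            continue
    if w <= j:
        j = m
        m = w < w
    else:
        j = m < m
    if j <= m:
        m = w
    w = w * m
    j += w + 24
    return 29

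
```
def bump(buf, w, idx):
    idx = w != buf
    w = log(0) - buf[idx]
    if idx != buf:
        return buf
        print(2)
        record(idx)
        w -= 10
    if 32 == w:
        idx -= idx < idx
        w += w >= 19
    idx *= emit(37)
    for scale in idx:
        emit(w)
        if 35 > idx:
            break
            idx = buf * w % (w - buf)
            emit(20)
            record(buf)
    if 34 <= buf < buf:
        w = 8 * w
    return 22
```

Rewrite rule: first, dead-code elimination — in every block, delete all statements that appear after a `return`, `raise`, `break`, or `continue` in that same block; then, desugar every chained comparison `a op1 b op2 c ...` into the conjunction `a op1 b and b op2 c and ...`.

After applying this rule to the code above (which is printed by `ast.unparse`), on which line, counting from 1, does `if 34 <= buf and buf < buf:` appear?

14

Transformed code:
def bump(buf, w, idx):
    idx = w != buf
    w = log(0) - buf[idx]
    if idx != buf:
        return buf
    if 32 == w:
        idx -= idx < idx
        w += w >= 19
    idx *= emit(37)
    for scale in idx:
        emit(w)
        if 35 > idx:
            break
    if 34 <= buf and buf < buf:
        w = 8 * w
    return 22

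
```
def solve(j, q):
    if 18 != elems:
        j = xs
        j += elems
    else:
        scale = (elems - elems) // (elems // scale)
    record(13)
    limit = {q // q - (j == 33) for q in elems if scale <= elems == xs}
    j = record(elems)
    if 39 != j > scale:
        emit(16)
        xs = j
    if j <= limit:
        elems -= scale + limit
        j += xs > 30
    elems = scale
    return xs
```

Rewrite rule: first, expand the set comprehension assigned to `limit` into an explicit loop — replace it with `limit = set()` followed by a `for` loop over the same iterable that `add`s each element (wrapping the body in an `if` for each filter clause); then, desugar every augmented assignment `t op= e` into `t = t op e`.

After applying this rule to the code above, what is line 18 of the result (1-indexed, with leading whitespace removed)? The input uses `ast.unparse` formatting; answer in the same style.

Transformed code:
def solve(j, q):
    if 18 != elems:
        j = xs
        j = j + elems
    else:
        scale = (elems - elems) // (elems // scale)
    record(13)
    limit = set()
    for q in elems:
        if scale <= elems == xs:
            limit.add(q // q - (j == 33))
    j = record(elems)
    if 39 != j > scale:
        emit(16)
        xs = j
    if j <= limit:
        elems = elems - (scale + limit)
        j = j + (xs > 30)
    elems = scale
    return xs

j = j + (xs > 30)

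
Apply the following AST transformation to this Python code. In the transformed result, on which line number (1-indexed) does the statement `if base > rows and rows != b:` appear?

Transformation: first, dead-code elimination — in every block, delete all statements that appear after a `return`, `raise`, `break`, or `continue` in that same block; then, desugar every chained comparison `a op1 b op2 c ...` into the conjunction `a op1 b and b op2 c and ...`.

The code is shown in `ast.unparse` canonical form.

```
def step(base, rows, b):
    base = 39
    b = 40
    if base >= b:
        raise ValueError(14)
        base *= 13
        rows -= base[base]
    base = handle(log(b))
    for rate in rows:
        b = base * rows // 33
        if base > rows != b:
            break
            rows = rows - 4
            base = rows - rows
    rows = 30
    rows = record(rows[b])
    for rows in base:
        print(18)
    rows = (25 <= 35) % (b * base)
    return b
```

9

Transformed code:
def step(base, rows, b):
    base = 39
    b = 40
    if base >= b:
        raise ValueError(14)
    base = handle(log(b))
    for rate in rows:
        b = base * rows // 33
        if base > rows and rows != b:
            break
    rows = 30
    rows = record(rows[b])
    for rows in base:
        print(18)
    rows = (25 <= 35) % (b * base)
    return b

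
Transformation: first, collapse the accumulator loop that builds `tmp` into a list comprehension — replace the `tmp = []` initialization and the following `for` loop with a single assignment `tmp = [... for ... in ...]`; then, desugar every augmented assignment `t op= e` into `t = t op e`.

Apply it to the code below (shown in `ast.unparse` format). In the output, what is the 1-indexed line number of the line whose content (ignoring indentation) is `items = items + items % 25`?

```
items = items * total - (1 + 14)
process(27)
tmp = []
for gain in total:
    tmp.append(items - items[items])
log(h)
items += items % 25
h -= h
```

5

Transformed code:
items = items * total - (1 + 14)
process(27)
tmp = [items - items[items] for gain in total]
log(h)
items = items + items % 25
h = h - h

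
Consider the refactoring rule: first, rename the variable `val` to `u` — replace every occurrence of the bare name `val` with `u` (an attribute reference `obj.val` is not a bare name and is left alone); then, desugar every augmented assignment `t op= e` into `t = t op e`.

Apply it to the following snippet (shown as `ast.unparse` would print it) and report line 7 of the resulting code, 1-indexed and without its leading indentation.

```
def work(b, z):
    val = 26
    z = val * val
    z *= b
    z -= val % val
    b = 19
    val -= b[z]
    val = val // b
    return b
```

Transformed code:
def work(b, z):
    u = 26
    z = u * u
    z = z * b
    z = z - u % u
    b = 19
    u = u - b[z]
    u = u // b
    return b

u = u - b[z]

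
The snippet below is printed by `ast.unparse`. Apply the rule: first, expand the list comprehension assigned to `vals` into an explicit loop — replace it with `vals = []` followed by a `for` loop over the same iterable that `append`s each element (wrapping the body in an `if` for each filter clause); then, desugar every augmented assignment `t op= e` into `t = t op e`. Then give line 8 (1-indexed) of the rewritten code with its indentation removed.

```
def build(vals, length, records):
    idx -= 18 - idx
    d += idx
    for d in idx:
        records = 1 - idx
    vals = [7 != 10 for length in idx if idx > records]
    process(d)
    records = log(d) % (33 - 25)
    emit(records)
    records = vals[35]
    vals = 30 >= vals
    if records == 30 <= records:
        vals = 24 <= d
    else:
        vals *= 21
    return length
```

if idx > records:

Transformed code:
def build(vals, length, records):
    idx = idx - (18 - idx)
    d = d + idx
    for d in idx:
        records = 1 - idx
    vals = []
    for length in idx:
        if idx > records:
            vals.append(7 != 10)
    process(d)
    records = log(d) % (33 - 25)
    emit(records)
    records = vals[35]
    vals = 30 >= vals
    if records == 30 <= records:
        vals = 24 <= d
    else:
        vals = vals * 21
    return length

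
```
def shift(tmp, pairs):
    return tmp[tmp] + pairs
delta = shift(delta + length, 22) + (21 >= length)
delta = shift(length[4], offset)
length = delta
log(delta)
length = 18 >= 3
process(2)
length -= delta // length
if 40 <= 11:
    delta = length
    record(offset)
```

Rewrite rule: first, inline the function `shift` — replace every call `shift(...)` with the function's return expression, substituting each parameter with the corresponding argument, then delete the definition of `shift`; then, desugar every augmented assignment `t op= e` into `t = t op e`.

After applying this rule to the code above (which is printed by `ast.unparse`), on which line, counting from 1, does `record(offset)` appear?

Transformed code:
delta = (delta + length)[delta + length] + 22 + (21 >= length)
delta = length[4][length[4]] + offset
length = delta
log(delta)
length = 18 >= 3
process(2)
length = length - delta // length
if 40 <= 11:
    delta = length
    record(offset)

10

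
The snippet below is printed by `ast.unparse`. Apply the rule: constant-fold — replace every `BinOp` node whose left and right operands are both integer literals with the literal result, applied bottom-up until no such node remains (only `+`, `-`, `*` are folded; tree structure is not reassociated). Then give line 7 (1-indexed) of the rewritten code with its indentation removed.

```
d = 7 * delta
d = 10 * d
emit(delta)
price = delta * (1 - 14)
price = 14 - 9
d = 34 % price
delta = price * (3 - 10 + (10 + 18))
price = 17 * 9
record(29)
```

Transformed code:
d = 7 * delta
d = 10 * d
emit(delta)
price = delta * -13
price = 5
d = 34 % price
delta = price * 21
price = 153
record(29)

delta = price * 21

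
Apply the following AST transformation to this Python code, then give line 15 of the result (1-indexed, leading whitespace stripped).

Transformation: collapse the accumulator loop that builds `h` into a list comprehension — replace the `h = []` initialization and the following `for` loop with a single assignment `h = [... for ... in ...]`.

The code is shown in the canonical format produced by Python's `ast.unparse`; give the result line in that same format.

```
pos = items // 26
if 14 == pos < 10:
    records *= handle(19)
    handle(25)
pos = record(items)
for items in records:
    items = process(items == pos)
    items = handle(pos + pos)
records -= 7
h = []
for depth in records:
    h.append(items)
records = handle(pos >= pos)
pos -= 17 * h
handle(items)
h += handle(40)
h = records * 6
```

Transformed code:
pos = items // 26
if 14 == pos < 10:
    records *= handle(19)
    handle(25)
pos = record(items)
for items in records:
    items = process(items == pos)
    items = handle(pos + pos)
records -= 7
h = [items for depth in records]
records = handle(pos >= pos)
pos -= 17 * h
handle(items)
h += handle(40)
h = records * 6

h = records * 6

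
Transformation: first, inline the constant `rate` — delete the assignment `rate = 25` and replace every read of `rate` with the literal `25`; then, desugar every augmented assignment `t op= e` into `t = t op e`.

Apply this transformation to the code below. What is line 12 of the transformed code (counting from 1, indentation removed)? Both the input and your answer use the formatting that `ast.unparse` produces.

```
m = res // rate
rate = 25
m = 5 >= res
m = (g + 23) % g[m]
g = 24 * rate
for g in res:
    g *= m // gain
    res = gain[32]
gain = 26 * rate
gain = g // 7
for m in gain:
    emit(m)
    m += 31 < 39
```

Transformed code:
m = res // 25
m = 5 >= res
m = (g + 23) % g[m]
g = 24 * 25
for g in res:
    g = g * (m // gain)
    res = gain[32]
gain = 26 * 25
gain = g // 7
for m in gain:
    emit(m)
    m = m + (31 < 39)

m = m + (31 < 39)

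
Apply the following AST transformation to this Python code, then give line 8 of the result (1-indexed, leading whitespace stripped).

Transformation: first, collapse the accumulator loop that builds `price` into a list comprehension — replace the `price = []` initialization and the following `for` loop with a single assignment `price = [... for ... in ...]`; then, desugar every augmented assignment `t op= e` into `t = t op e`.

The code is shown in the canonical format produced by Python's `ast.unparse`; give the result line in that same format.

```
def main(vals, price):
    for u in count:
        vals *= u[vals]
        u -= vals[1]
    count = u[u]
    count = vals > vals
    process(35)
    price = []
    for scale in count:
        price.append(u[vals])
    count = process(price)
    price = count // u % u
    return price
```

price = [u[vals] for scale in count]

Transformed code:
def main(vals, price):
    for u in count:
        vals = vals * u[vals]
        u = u - vals[1]
    count = u[u]
    count = vals > vals
    process(35)
    price = [u[vals] for scale in count]
    count = process(price)
    price = count // u % u
    return price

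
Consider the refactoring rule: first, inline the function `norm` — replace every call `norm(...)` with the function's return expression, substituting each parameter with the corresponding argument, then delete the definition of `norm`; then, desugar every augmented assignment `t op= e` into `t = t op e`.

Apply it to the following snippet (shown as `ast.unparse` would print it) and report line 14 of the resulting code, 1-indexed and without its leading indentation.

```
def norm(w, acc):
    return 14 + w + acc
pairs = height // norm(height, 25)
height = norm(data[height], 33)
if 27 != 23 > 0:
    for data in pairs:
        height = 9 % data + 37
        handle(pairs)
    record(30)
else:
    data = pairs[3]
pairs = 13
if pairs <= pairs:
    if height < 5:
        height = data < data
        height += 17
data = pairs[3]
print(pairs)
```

Transformed code:
pairs = height // (14 + height + 25)
height = 14 + data[height] + 33
if 27 != 23 > 0:
    for data in pairs:
        height = 9 % data + 37
        handle(pairs)
    record(30)
else:
    data = pairs[3]
pairs = 13
if pairs <= pairs:
    if height < 5:
        height = data < data
        height = height + 17
data = pairs[3]
print(pairs)

height = height + 17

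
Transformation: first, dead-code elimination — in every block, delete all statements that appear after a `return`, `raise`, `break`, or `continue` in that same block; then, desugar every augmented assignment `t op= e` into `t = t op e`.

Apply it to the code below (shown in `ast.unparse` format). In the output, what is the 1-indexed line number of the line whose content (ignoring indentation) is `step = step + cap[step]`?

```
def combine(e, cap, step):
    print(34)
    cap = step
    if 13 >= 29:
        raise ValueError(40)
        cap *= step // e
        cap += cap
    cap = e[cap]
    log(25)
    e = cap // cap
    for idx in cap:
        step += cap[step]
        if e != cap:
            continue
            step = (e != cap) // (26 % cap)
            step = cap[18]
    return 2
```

Transformed code:
def combine(e, cap, step):
    print(34)
    cap = step
    if 13 >= 29:
        raise ValueError(40)
    cap = e[cap]
    log(25)
    e = cap // cap
    for idx in cap:
        step = step + cap[step]
        if e != cap:
            continue
    return 2

10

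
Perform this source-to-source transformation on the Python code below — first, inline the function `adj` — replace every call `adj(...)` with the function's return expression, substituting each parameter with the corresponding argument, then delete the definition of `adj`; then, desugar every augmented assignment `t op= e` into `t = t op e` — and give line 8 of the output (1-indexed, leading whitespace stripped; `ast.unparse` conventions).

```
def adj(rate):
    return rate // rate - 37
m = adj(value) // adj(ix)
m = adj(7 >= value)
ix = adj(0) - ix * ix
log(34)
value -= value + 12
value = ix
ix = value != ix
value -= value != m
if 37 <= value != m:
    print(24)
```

Transformed code:
m = (value // value - 37) // (ix // ix - 37)
m = (7 >= value) // (7 >= value) - 37
ix = 0 // 0 - 37 - ix * ix
log(34)
value = value - (value + 12)
value = ix
ix = value != ix
value = value - (value != m)
if 37 <= value != m:
    print(24)

value = value - (value != m)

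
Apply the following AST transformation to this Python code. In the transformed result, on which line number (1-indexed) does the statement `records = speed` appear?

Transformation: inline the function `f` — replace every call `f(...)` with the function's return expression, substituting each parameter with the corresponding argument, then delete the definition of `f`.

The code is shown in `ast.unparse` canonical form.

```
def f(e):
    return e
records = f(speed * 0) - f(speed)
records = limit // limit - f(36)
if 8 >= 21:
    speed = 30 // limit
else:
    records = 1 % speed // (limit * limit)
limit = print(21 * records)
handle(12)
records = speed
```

9

Transformed code:
records = speed * 0 - speed
records = limit // limit - 36
if 8 >= 21:
    speed = 30 // limit
else:
    records = 1 % speed // (limit * limit)
limit = print(21 * records)
handle(12)
records = speed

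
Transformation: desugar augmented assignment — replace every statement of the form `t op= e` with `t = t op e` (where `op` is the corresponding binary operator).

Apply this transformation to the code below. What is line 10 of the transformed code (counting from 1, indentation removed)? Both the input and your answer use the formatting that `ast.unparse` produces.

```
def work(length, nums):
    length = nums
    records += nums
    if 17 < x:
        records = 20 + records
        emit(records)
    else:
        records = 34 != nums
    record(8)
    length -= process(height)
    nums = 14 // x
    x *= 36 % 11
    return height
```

Transformed code:
def work(length, nums):
    length = nums
    records = records + nums
    if 17 < x:
        records = 20 + records
        emit(records)
    else:
        records = 34 != nums
    record(8)
    length = length - process(height)
    nums = 14 // x
    x = x * (36 % 11)
    return height

length = length - process(height)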